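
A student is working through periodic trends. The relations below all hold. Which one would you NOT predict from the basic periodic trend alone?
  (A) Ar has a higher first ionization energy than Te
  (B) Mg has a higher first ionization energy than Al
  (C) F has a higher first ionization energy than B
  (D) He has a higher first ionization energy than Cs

(B)

The general trend: first ionization energy increases across a period and decreases down a group.
(A) Ar (period 3, group 18) vs Te (period 5, group 16): the stated order agrees with the simple trend.
(B) Mg (period 3, group 2) vs Al (period 3, group 13): the stated order contradicts the simple trend.
(C) F (period 2, group 17) vs B (period 2, group 13): the stated order agrees with the simple trend.
(D) He (period 1, group 18) vs Cs (period 6, group 1): the stated order agrees with the simple trend.
The exception is (B): Al's single 3p electron is easier to remove than one from Mg's filled 3s².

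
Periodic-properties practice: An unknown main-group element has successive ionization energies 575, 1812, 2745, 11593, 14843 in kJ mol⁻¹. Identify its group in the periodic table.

Group 13

Look for the largest jump between consecutive ionization energies: IE4/IE3 ≈ 4.2, far larger than any earlier ratio.
That jump marks the point where a core electron is being removed. So the atom has 3 valence electrons.
A main-group element with 3 valence electrons is in group 13.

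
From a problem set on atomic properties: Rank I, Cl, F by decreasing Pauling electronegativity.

F > Cl > I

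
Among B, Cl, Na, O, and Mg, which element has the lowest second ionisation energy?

Consider each +1 ion: B⁺ still has 2 valence electrons; Cl⁺ still has 6 valence electrons; Na⁺ is the bare [Ne] core; O⁺ still has 5 valence electrons; Mg⁺ still has 1 valence electron.
Pulling an electron out of a noble-gas core costs far more than removing a remaining valence electron, so Na sits at the high end of IE_2.
Valence configurations: B⁺ [He]2s², Cl⁺ [Ne]3s²3p⁴, O⁺ [He]2s²2p³, Mg⁺ [Ne]3s¹.
Approximate IE_2 values (kJ/mol): B 2427, Cl 2298, Na 4562, O 3388, Mg 1451.
Hence IE_2: Mg < Cl < B < O < Na.

Mg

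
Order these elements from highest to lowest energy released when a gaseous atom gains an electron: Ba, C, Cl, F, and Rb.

EA tends to increase across a period and decrease down a group, though the pattern is less regular than for IE or radius.
Here both period and group differ, so the two effects have to be weighed against each other.
Rb > Ba: period and group pull opposite ways; the down-group shift dominates (47 vs 14 kJ/mol).
C > Rb: relative to Rb, both the across-period and down-group shifts push C's electron affinity up.
F > C: both are in period 2; the period trend gives F the larger value.
Cl > F: this pair runs against the simple trend — see the exception note.
Note the exception: Cl has a higher electron affinity than F, contrary to the simple trend — F's small 2p subshell makes the incoming electron feel strong e⁻–e⁻ repulsion, so Cl actually releases more energy on gaining an electron.
For reference (kJ/mol): C 122, F 328, Cl 349, Rb 47, Ba 14.
So from highest to lowest: Cl > F > C > Rb > Ba.

Cl, F, C, Rb, Ba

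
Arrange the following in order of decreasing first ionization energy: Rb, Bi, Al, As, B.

Removing the outermost electron gets harder across a period and easier down a group.
These span different periods and groups, so the two trends combine.
Al > Rb: both effects reinforce here, so Al is clearly the higher of the two.
Bi > Al: the two effects oppose for this pair; the across-period effect wins (703 vs 578 kJ/mol).
B > Bi: the two effects oppose for this pair; the down-group effect wins (801 vs 703 kJ/mol).
As > B: period and group pull opposite ways; the across-period shift dominates (947 vs 801 kJ/mol).
Approximate values (kJ/mol): B 801, Al 578, As 947, Rb 403, Bi 703.
So from highest to lowest: As > B > Bi > Al > Rb.

As > B > Bi > Al > Rb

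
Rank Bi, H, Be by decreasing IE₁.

H > Be > Bi

H is in period 1, group 1; Be is in period 2, group 2; Bi is in period 6, group 15.
IE₁ increases left→right with effective nuclear charge and decreases top→bottom as the valence shell moves farther out.
Neither a single period nor a single group — weigh both effects.
Be > Bi: the two effects oppose for this pair; the down-group effect wins (900 vs 703 kJ/mol).
H > Be: period and group pull opposite ways; the down-group shift dominates (1312 vs 900 kJ/mol).
For reference (kJ/mol): H 1312, Be 900, Bi 703.
So from highest to lowest: H > Be > Bi.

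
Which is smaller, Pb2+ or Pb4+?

Both ions have Z = 82 protons, but Pb4+ has lost more electrons, so its remaining electrons feel a larger effective nuclear charge per electron and are pulled in more tightly.
Higher positive charge → smaller ion, so Pb2+ > Pb4+.

Pb4+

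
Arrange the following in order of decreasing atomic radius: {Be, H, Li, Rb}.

Rb, Li, Be, H

Radius decreases left→right (rising Z_eff, same n) and increases top→bottom (higher n).
These span different periods and groups, so the two trends combine.
Be > H: the two effects oppose for this pair; the down-group effect wins (102 vs 32 pm).
Li > Be: Li lies to the left of Be in period 2, so the across-period effect alone puts Li larger.
Rb > Li: they share group 1; the group trend gives Rb the larger value.
For reference (pm): H 32, Li 133, Be 102, Rb 210.
So from largest to smallest: Rb > Li > Be > H.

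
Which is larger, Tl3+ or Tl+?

Tl+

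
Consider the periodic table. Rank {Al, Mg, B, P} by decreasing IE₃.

Consider each +2 ion: Al²⁺ still has 1 valence electron; Mg²⁺ is the bare [Ne] core; B²⁺ still has 1 valence electron; P²⁺ still has 3 valence electrons.
Breaking into a closed-shell core is much more expensive than removing a leftover valence electron — Mg has the largest IE_3 here.
Valence configurations: Al²⁺ [Ne]3s¹, B²⁺ [He]2s¹, P²⁺ [Ne]3s²3p¹.
Tabulated IE_3 (kJ/mol): Al 2745, Mg 7733, B 3660, P 2914.
So the third ionization energies run Al < P < B < Mg.

Mg > B > P > Al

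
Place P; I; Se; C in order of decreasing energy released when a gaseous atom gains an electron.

I > Se > C > P

C is in period 2, group 14; P is in period 3, group 15; Se is in period 4, group 16; I is in period 5, group 17.
EA tends to increase across a period and decrease down a group, though the pattern is less regular than for IE or radius.
These sit on a diagonal, where the across-period and down-group effects partly cancel.
C > P: the two effects oppose for this pair; the down-group effect wins (122 vs 72 kJ/mol).
Se > C: period and group pull opposite ways; the across-period shift dominates (195 vs 122 kJ/mol).
I > Se: the two effects oppose for this pair; the across-period effect wins (295 vs 195 kJ/mol).
Approximate values (kJ/mol): C 122, P 72, Se 195, I 295.
So from highest to lowest: I > Se > C > P.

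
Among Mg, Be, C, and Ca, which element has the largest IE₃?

Be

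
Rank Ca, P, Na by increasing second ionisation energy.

Ca < P < Na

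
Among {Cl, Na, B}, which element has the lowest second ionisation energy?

After 1 electron has been removed, what remains? Cl⁺ still has 6 valence electrons; Na⁺ is the bare [Ne] core; B⁺ still has 2 valence electrons.
Pulling an electron out of a noble-gas core costs far more than removing a remaining valence electron, so Na sits at the high end of IE_2.
Valence configurations: Cl⁺ [Ne]3s²3p⁴, B⁺ [He]2s².
The numbers (kJ/mol): Cl 2298, Na 4562, B 2427.
So the second ionization energies run Cl < B < Na.

Cl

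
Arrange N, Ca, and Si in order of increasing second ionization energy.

Ca < Si < N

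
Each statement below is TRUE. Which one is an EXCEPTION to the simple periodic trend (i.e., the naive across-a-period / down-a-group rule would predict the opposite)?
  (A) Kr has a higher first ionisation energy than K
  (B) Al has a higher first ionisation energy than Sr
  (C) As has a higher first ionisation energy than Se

The general trend: first ionisation energy increases across a period and decreases down a group.
(A) Kr (period 4, group 18) vs K (period 4, group 1): the stated order agrees with the simple trend.
(B) Al (period 3, group 13) vs Sr (period 5, group 2): the stated order agrees with the simple trend.
(C) As (period 4, group 15) vs Se (period 4, group 16): the stated order contradicts the simple trend.
The exception is (C): Se (4p⁴) ionizes more easily than half-filled As (4p³).

(C)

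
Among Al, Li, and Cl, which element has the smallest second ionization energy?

Al

IE_2 is the cost of taking one more electron from the +1 cation: Al⁺ still has 2 valence electrons; Li⁺ is the bare [He] core; Cl⁺ still has 6 valence electrons.
Core electrons are held far more tightly than valence electrons, so Li tops the IE_2 order.
Valence configurations: Al⁺ [Ne]3s², Cl⁺ [Ne]3s²3p⁴.
Tabulated IE_2 (kJ/mol): Al 1817, Li 7298, Cl 2298.
Hence IE_2: Al < Cl < Li.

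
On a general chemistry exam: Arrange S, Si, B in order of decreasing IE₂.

Consider each +1 ion: S⁺ still has 5 valence electrons; Si⁺ still has 3 valence electrons; B⁺ still has 2 valence electrons.
All are still removing valence electrons, so compare the +1 ions as you would atoms: IE_2 generally rises across a period (higher Z_eff) and falls down a group (larger shell), subject to the usual subshell exceptions.
Valence configurations: S⁺ [Ne]3s²3p³, Si⁺ [Ne]3s²3p¹, B⁺ [He]2s².
Approximate IE_2 values (kJ/mol): S 2252, Si 1577, B 2427.
Putting it together, IE_2: Si < S < B.

B, S, Si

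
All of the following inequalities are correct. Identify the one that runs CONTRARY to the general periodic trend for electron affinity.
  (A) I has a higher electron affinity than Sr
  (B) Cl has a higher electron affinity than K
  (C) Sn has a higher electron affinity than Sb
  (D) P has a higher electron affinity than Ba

The general trend: electron affinity increases across a period and decreases down a group.
(A) I (period 5, group 17) vs Sr (period 5, group 2): the stated order agrees with the simple trend.
(B) Cl (period 3, group 17) vs K (period 4, group 1): the stated order agrees with the simple trend.
(C) Sn (period 5, group 14) vs Sb (period 5, group 15): the stated order contradicts the simple trend.
(D) P (period 3, group 15) vs Ba (period 6, group 2): the stated order agrees with the simple trend.
The exception is (C): adding an electron to Sb's half-filled 5p³ is unfavourable, so Sn has the more exothermic EA.

(C)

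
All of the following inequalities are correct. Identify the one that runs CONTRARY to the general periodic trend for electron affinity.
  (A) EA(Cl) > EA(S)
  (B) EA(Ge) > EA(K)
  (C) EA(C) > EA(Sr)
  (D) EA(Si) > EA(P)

(D)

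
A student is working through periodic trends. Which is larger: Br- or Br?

Br-

Forming Br- adds 1 electron to Br. More electron–electron repulsion in the same shell, with unchanged nuclear charge, lets the cloud expand.
An anion is larger than its parent atom: Br- > Br.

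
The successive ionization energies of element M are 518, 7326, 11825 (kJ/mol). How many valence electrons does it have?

Look for the largest jump between consecutive ionization energies: IE2/IE1 ≈ 14.1, far larger than any earlier ratio.
That jump marks the point where a core electron is being removed. So the atom has 1 valence electron.

1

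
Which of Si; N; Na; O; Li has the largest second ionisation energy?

Li

After 1 electron has been removed, what remains? Si⁺ still has 3 valence electrons; N⁺ still has 4 valence electrons; Na⁺ is the bare [Ne] core; O⁺ still has 5 valence electrons; Li⁺ is the bare [He] core.
Breaking into a closed-shell core is much more expensive than removing a leftover valence electron — Na and Li have the largest IE_2 here.
Valence configurations: Si⁺ [Ne]3s²3p¹, N⁺ [He]2s²2p², O⁺ [He]2s²2p³.
Approximate IE_2 values (kJ/mol): Si 1577, N 2856, Na 4562, O 3388, Li 7298.
Overall IE_2 order: Si < N < O < Na < Li.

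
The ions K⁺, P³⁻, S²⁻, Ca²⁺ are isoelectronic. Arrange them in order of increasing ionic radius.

Ca²⁺ < K⁺ < S²⁻ < P³⁻

All of these have 18 electrons, so size is governed by nuclear charge alone: the more protons, the stronger the pull on the same electron cloud, and the smaller the ion.
Nuclear charges: Ca²⁺ (Z=20), K⁺ (Z=19), S²⁻ (Z=16), P³⁻ (Z=15).
Smallest to largest: Ca²⁺ < K⁺ < S²⁻ < P³⁻.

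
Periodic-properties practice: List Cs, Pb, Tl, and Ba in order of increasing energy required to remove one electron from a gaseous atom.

Cs < Ba < Tl < Pb

Removing the outermost electron gets harder across a period and easier down a group.
All lie in period 6, so first ionization energy increases left to right.
So from lowest to highest: Cs < Ba < Tl < Pb.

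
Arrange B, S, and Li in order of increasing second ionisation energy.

Consider each +1 ion: B⁺ still has 2 valence electrons; S⁺ still has 5 valence electrons; Li⁺ is the bare [He] core.
Pulling an electron out of a noble-gas core costs far more than removing a remaining valence electron, so Li sits at the high end of IE_2.
Valence configurations: B⁺ [He]2s², S⁺ [Ne]3s²3p³.
Approximate IE_2 values (kJ/mol): B 2427, S 2252, Li 7298.
Hence IE_2: S < B < Li.

S, B, Li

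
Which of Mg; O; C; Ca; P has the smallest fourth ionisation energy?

After 3 electrons have been removed, what remains? Mg³⁺ is already 1 electron into the core; O³⁺ still has 3 valence electrons; C³⁺ still has 1 valence electron; Ca³⁺ is already 1 electron into the core; P³⁺ still has 2 valence electrons.
Usually core removal costs more than valence removal, but here the competition is close: a tightly held n=2 valence electron can cost more to remove than an n=3 core electron, so the actual values have to decide it.
Valence configurations: O³⁺ [He]2s²2p¹, C³⁺ [He]2s¹, P³⁺ [Ne]3s².
The numbers (kJ/mol): Mg 10543, O 7469, C 6223, Ca 6491, P 4964.
So the fourth ionization energies run P < C < Ca < O < Mg.

P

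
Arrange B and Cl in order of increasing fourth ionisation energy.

Cl < B

Consider each +3 ion: B³⁺ is the bare [He] core; Cl³⁺ still has 4 valence electrons.
Core electrons are held far more tightly than valence electrons, so B tops the IE_4 order.
Approximate IE_4 values (kJ/mol): B 25026, Cl 5159.
Putting it together, IE_4: Cl < B.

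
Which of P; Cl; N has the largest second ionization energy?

N

IE_2 is the cost of taking one more electron from the +1 cation: P⁺ still has 4 valence electrons; Cl⁺ still has 6 valence electrons; N⁺ still has 4 valence electrons.
All are still removing valence electrons, so compare the +1 ions as you would atoms: IE_2 generally rises across a period (higher Z_eff) and falls down a group (larger shell), subject to the usual subshell exceptions.
Valence configurations: P⁺ [Ne]3s²3p², Cl⁺ [Ne]3s²3p⁴, N⁺ [He]2s²2p².
Approximate IE_2 values (kJ/mol): P 1907, Cl 2298, N 2856.
Overall IE_2 order: P < Cl < N.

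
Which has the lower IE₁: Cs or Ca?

Cs

Ca is in period 4, group 2; Cs is in period 6, group 1.
First ionization energy rises across a period (greater Z_eff holds electrons more tightly) and falls down a group (valence electrons are farther from the nucleus).
Neither a single period nor a single group — weigh both effects.
Ca > Cs: relative to Cs, both the across-period and down-group shifts push Ca's first ionization energy up.
Approximate values (kJ/mol): Ca 590, Cs 376.
So Cs has the lower IE₁ (Cs < Ca).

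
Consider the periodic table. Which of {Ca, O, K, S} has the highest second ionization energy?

O

After 1 electron has been removed, what remains? Ca⁺ still has 1 valence electron; O⁺ still has 5 valence electrons; K⁺ is the bare [Ar] core; S⁺ still has 5 valence electrons.
Usually core removal costs more than valence removal, but here the competition is close: a tightly held n=2 valence electron can cost more to remove than an n=3 core electron, so the actual values have to decide it.
Valence configurations: Ca⁺ [Ar]4s¹, O⁺ [He]2s²2p³, S⁺ [Ne]3s²3p³.
Approximate IE_2 values (kJ/mol): Ca 1145, O 3388, K 3052, S 2252.
Hence IE_2: Ca < S < K < O.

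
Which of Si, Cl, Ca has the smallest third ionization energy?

IE_3 is the cost of taking one more electron from the +2 cation: Si²⁺ still has 2 valence electrons; Cl²⁺ still has 5 valence electrons; Ca²⁺ is the bare [Ar] core.
Pulling an electron out of a noble-gas core costs far more than removing a remaining valence electron, so Ca sits at the high end of IE_3.
Valence configurations: Si²⁺ [Ne]3s², Cl²⁺ [Ne]3s²3p³.
The numbers (kJ/mol): Si 3232, Cl 3822, Ca 4912.
Putting it together, IE_3: Si < Cl < Ca.

Si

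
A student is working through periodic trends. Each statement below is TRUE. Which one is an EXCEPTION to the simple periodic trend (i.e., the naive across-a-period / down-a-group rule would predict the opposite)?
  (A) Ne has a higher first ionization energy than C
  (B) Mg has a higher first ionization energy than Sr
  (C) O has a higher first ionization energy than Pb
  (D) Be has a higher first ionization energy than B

(D)

The general trend: first ionization energy increases across a period and decreases down a group.
(A) Ne (period 2, group 18) vs C (period 2, group 14): the stated order agrees with the simple trend.
(B) Mg (period 3, group 2) vs Sr (period 5, group 2): the stated order agrees with the simple trend.
(C) O (period 2, group 16) vs Pb (period 6, group 14): the stated order agrees with the simple trend.
(D) Be (period 2, group 2) vs B (period 2, group 13): the stated order contradicts the simple trend.
The exception is (D): removing B's lone 2p electron is easier than breaking Be's filled 2s².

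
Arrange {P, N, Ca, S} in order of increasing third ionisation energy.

IE_3 is the cost of taking one more electron from the +2 cation: P²⁺ still has 3 valence electrons; N²⁺ still has 3 valence electrons; Ca²⁺ is the bare [Ar] core; S²⁺ still has 4 valence electrons.
Core electrons are held far more tightly than valence electrons, so Ca tops the IE_3 order.
Valence configurations: P²⁺ [Ne]3s²3p¹, N²⁺ [He]2s²2p¹, S²⁺ [Ne]3s²3p².
The numbers (kJ/mol): P 2914, N 4578, Ca 4912, S 3357.
So the third ionization energies run P < S < N < Ca.

P < S < N < Ca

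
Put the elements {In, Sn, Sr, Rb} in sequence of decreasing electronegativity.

Rb is in period 5, group 1; Sr is in period 5, group 2; In is in period 5, group 13; Sn is in period 5, group 14.
Smaller atoms with higher effective nuclear charge are more electronegative.
All lie in period 5, so electronegativity increases left to right.
So from highest to lowest: Sn > In > Sr > Rb.

Sn, In, Sr, Rb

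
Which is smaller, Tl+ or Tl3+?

Tl3+

Both ions have Z = 81 protons, but Tl3+ has lost more electrons, so its remaining electrons feel a larger effective nuclear charge per electron and are pulled in more tightly.
Higher positive charge → smaller ion, so Tl+ > Tl3+.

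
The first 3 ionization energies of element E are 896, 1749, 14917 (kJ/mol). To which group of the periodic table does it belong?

Group 2

Look for the largest jump between consecutive ionization energies: IE3/IE2 ≈ 8.5, far larger than any earlier ratio.
That jump marks the point where a core electron is being removed. So the atom has 2 valence electrons.
A main-group element with 2 valence electrons is in group 2.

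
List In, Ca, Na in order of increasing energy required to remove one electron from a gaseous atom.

Na is in period 3, group 1; Ca is in period 4, group 2; In is in period 5, group 13.
Across a period the outer electron is held more tightly (higher IE₁); down a group it sits in a higher shell, more shielded, and comes off more easily.
A diagonal step moves right (one effect) and down (the opposite effect) at once.
In > Na: the two effects oppose for this pair; the across-period effect wins (558 vs 496 kJ/mol).
Ca > In: period and group pull opposite ways; the down-group shift dominates (590 vs 558 kJ/mol).
Tabulated first ionization energy (kJ/mol): Na 496, Ca 590, In 558.
So from lowest to highest: Na < In < Ca.

Na, In, Ca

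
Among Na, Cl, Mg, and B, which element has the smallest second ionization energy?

Mg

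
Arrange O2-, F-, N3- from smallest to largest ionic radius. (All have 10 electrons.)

All of these have 10 electrons, so size is governed by nuclear charge alone: the more protons, the stronger the pull on the same electron cloud, and the smaller the ion.
Nuclear charges: F- (Z=9), O2- (Z=8), N3- (Z=7).
Smallest to largest: F- < O2- < N3-.

F- < O2- < N3-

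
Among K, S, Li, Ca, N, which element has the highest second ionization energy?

The second ionization energy removes an electron from the +1 ion. For each element: K⁺ is the bare [Ar] core; S⁺ still has 5 valence electrons; Li⁺ is the bare [He] core; Ca⁺ still has 1 valence electron; N⁺ still has 4 valence electrons.
Breaking into a closed-shell core is much more expensive than removing a leftover valence electron — K and Li have the largest IE_2 here.
Valence configurations: S⁺ [Ne]3s²3p³, Ca⁺ [Ar]4s¹, N⁺ [He]2s²2p².
Tabulated IE_2 (kJ/mol): K 3052, S 2252, Li 7298, Ca 1145, N 2856.
Hence IE_2: Ca < S < N < K < Li.

Li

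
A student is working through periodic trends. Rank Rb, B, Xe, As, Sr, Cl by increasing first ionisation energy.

Rb < Sr < B < As < Xe < Cl

Across a period the outer electron is held more tightly (higher IE₁); down a group it sits in a higher shell, more shielded, and comes off more easily.
These span different periods and groups, so the two trends combine.
Sr > Rb: Sr lies to the right of Rb in period 5, so the across-period effect alone puts Sr higher.
B > Sr: both effects reinforce here, so B is clearly the higher of the two.
As > B: period and group pull opposite ways; the across-period shift dominates (947 vs 801 kJ/mol).
Xe > As: period and group pull opposite ways; the across-period shift dominates (1170 vs 947 kJ/mol).
Cl > Xe: period and group pull opposite ways; the down-group shift dominates (1251 vs 1170 kJ/mol).
Approximate values (kJ/mol): B 801, Cl 1251, As 947, Rb 403, Sr 550, Xe 1170.
So from lowest to highest: Rb < Sr < B < As < Xe < Cl.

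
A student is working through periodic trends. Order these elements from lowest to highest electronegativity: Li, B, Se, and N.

Li < B < Se < N

Li is in period 2, group 1; B is in period 2, group 13; N is in period 2, group 15; Se is in period 4, group 16.
Smaller atoms with higher effective nuclear charge are more electronegative.
Here both period and group differ, so the two effects have to be weighed against each other.
B > Li: both are in period 2; the period trend gives B the larger value.
Se > B: period and group pull opposite ways; the across-period shift dominates (2.55 vs 2.04).
N > Se: the two effects oppose for this pair; the down-group effect wins (3.04 vs 2.55).
Approximate values (Pauling): Li 0.98, B 2.04, N 3.04, Se 2.55.
So from lowest to highest: Li < B < Se < N.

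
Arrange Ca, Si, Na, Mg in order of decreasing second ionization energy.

Na, Si, Mg, Ca

Consider each +1 ion: Ca⁺ still has 1 valence electron; Si⁺ still has 3 valence electrons; Na⁺ is the bare [Ne] core; Mg⁺ still has 1 valence electron.
Breaking into a closed-shell core is much more expensive than removing a leftover valence electron — Na has the largest IE_2 here.
Valence configurations: Ca⁺ [Ar]4s¹, Si⁺ [Ne]3s²3p¹, Mg⁺ [Ne]3s¹.
Approximate IE_2 values (kJ/mol): Ca 1145, Si 1577, Na 4562, Mg 1451.
Hence IE_2: Ca < Mg < Si < Na.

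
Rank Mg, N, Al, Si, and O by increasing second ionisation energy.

Mg < Si < Al < N < O

After 1 electron has been removed, what remains? Mg⁺ still has 1 valence electron; N⁺ still has 4 valence electrons; Al⁺ still has 2 valence electrons; Si⁺ still has 3 valence electrons; O⁺ still has 5 valence electrons.
All are still removing valence electrons, so compare the +1 ions as you would atoms: IE_2 generally rises across a period (higher Z_eff) and falls down a group (larger shell), subject to the usual subshell exceptions.
Valence configurations: Mg⁺ [Ne]3s¹, N⁺ [He]2s²2p², Al⁺ [Ne]3s², Si⁺ [Ne]3s²3p¹, O⁺ [He]2s²2p³.
Si⁺ loses a lone 3p electron whereas Al⁺ must break into a filled 3s² pair, so IE_2(Al) > IE_2(Si) even though Si has the higher nuclear charge.
Tabulated IE_2 (kJ/mol): Mg 1451, N 2856, Al 1817, Si 1577, O 3388.
So the second ionization energies run Mg < Si < Al < N < O.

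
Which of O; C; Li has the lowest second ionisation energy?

C

After 1 electron has been removed, what remains? O⁺ still has 5 valence electrons; C⁺ still has 3 valence electrons; Li⁺ is the bare [He] core.
Core electrons are held far more tightly than valence electrons, so Li tops the IE_2 order.
Valence configurations: O⁺ [He]2s²2p³, C⁺ [He]2s²2p¹.
Approximate IE_2 values (kJ/mol): O 3388, C 2353, Li 7298.
Putting it together, IE_2: C < O < Li.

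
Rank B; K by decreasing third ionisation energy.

After 2 electrons have been removed, what remains? B²⁺ still has 1 valence electron; K²⁺ is already 1 electron into the core.
Pulling an electron out of a noble-gas core costs far more than removing a remaining valence electron, so K sits at the high end of IE_3.
The numbers (kJ/mol): B 3660, K 4420.
Hence IE_3: B < K.

K, B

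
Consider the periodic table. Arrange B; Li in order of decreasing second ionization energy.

Li, B

IE_2 is the cost of taking one more electron from the +1 cation: B⁺ still has 2 valence electrons; Li⁺ is the bare [He] core.
Breaking into a closed-shell core is much more expensive than removing a leftover valence electron — Li has the largest IE_2 here.
The numbers (kJ/mol): B 2427, Li 7298.
Hence IE_2: B < Li.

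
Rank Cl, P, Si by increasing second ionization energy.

Si < P < Cl

Consider each +1 ion: Cl⁺ still has 6 valence electrons; P⁺ still has 4 valence electrons; Si⁺ still has 3 valence electrons.
All are still removing valence electrons, so compare the +1 ions as you would atoms: IE_2 generally rises across a period (higher Z_eff) and falls down a group (larger shell), subject to the usual subshell exceptions.
Valence configurations: Cl⁺ [Ne]3s²3p⁴, P⁺ [Ne]3s²3p², Si⁺ [Ne]3s²3p¹.
The numbers (kJ/mol): Cl 2298, P 1907, Si 1577.
Putting it together, IE_2: Si < P < Cl.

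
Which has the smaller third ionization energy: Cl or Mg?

After 2 electrons have been removed, what remains? Cl²⁺ still has 5 valence electrons; Mg²⁺ is the bare [Ne] core.
Breaking into a closed-shell core is much more expensive than removing a leftover valence electron — Mg has the largest IE_3 here.
The numbers (kJ/mol): Cl 3822, Mg 7733.
Hence IE_3: Cl < Mg.

Cl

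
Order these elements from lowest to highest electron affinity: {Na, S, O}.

Atoms with high Z_eff and room in the valence shell (especially the halogens) have the most exothermic electron affinities.
These span different periods and groups, so the two trends combine.
O > Na: relative to Na, both the across-period and down-group shifts push O's electron affinity up.
S > O: this pair runs against the simple trend — see the exception note.
Note the exception: S has a higher electron affinity than O, contrary to the simple trend — the compact 2p subshell of O repels the added electron more than S's larger 3p does.
Tabulated electron affinity (kJ/mol): O 141, Na 53, S 200.
So from lowest to highest: Na < O < S.

Na < O < S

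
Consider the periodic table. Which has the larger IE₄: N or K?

N

The fourth ionization energy removes an electron from the +3 ion. For each element: N³⁺ still has 2 valence electrons; K³⁺ is already 2 electrons into the core.
Usually core removal costs more than valence removal, but here the competition is close: a tightly held n=2 valence electron can cost more to remove than an n=3 core electron, so the actual values have to decide it.
Tabulated IE_4 (kJ/mol): N 7475, K 5877.
Overall IE_4 order: K < N.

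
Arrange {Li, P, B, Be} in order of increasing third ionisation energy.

P < B < Li < Be

The third ionization energy removes an electron from the +2 ion. For each element: Li²⁺ is already 1 electron into the core; P²⁺ still has 3 valence electrons; B²⁺ still has 1 valence electron; Be²⁺ is the bare [He] core.
Pulling an electron out of a noble-gas core costs far more than removing a remaining valence electron, so Li and Be sit at the high end of IE_3.
Valence configurations: P²⁺ [Ne]3s²3p¹, B²⁺ [He]2s¹.
The numbers (kJ/mol): Li 11815, P 2914, B 3660, Be 14849.
So the third ionization energies run P < B < Li < Be.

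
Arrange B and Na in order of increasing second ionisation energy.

B < Na

The second ionization energy removes an electron from the +1 ion. For each element: B⁺ still has 2 valence electrons; Na⁺ is the bare [Ne] core.
Core electrons are held far more tightly than valence electrons, so Na tops the IE_2 order.
The numbers (kJ/mol): B 2427, Na 4562.
Overall IE_2 order: B < Na.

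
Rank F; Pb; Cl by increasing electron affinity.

Pb < F < Cl

F is in period 2, group 17; Cl is in period 3, group 17; Pb is in period 6, group 14.
Adding an electron releases more energy for atoms nearer the top right (short of the noble gases).
Here both period and group differ, so the two effects have to be weighed against each other.
F > Pb: both effects reinforce here, so F is clearly the higher of the two.
Cl > F: this pair runs against the simple trend — see the exception note.
Note the exception: Cl has a higher electron affinity than F, contrary to the simple trend — F's small 2p subshell makes the incoming electron feel strong e⁻–e⁻ repulsion, so Cl actually releases more energy on gaining an electron.
For reference (kJ/mol): F 328, Cl 349, Pb 35.
So from lowest to highest: Pb < F < Cl.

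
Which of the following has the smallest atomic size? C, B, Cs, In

Across a period the added protons contract the valence shell; down a group each new principal shell makes the atom larger.
These span different periods and groups, so the two trends combine.
B > C: B lies to the left of C in period 2, so the across-period effect alone puts B larger.
In > B: they share group 13; the group trend gives In the larger value.
Cs > In: relative to In, both the across-period and down-group shifts push Cs's atomic radius up.
Tabulated atomic radius (pm): B 85, C 75, In 142, Cs 232.
The smallest atomic size among these belongs to C.

C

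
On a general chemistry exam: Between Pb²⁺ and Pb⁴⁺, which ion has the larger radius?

Both ions have Z = 82 protons, but Pb⁴⁺ has lost more electrons, so its remaining electrons feel a larger effective nuclear charge per electron and are pulled in more tightly.
Higher positive charge → smaller ion, so Pb²⁺ > Pb⁴⁺.

Pb²⁺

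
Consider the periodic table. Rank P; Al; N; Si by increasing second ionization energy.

Si < Al < P < N

IE_2 is the cost of taking one more electron from the +1 cation: P⁺ still has 4 valence electrons; Al⁺ still has 2 valence electrons; N⁺ still has 4 valence electrons; Si⁺ still has 3 valence electrons.
All are still removing valence electrons, so compare the +1 ions as you would atoms: IE_2 generally rises across a period (higher Z_eff) and falls down a group (larger shell), subject to the usual subshell exceptions.
Valence configurations: P⁺ [Ne]3s²3p², Al⁺ [Ne]3s², N⁺ [He]2s²2p², Si⁺ [Ne]3s²3p¹.
Si⁺ loses a lone 3p electron whereas Al⁺ must break into a filled 3s² pair, so IE_2(Al) > IE_2(Si) even though Si has the higher nuclear charge.
Tabulated IE_2 (kJ/mol): P 1907, Al 1817, N 2856, Si 1577.
So the second ionization energies run Si < Al < P < N.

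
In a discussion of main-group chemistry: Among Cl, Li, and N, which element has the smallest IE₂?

Cl

IE_2 is the cost of taking one more electron from the +1 cation: Cl⁺ still has 6 valence electrons; Li⁺ is the bare [He] core; N⁺ still has 4 valence electrons.
Pulling an electron out of a noble-gas core costs far more than removing a remaining valence electron, so Li sits at the high end of IE_2.
Valence configurations: Cl⁺ [Ne]3s²3p⁴, N⁺ [He]2s²2p².
Approximate IE_2 values (kJ/mol): Cl 2298, Li 7298, N 2856.
So the second ionization energies run Cl < N < Li.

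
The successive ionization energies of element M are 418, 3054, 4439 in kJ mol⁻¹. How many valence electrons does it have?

1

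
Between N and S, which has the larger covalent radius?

S

Atomic radius shrinks across a period as nuclear charge pulls the same shell inward, and grows down a group as new shells are added.
These sit on a diagonal, where the across-period and down-group effects partly cancel.
S > N: the two effects oppose for this pair; the down-group effect wins (103 vs 71 pm).
Approximate values (pm): N 71, S 103.
So S has the larger covalent radius (S > N).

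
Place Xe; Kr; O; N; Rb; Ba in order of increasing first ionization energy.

Rb < Ba < Xe < O < Kr < N

N is in period 2, group 15; O is in period 2, group 16; Kr is in period 4, group 18; Rb is in period 5, group 1; Xe is in period 5, group 18; Ba is in period 6, group 2.
IE₁ increases left→right with effective nuclear charge and decreases top→bottom as the valence shell moves farther out.
Here both period and group differ, so the two effects have to be weighed against each other.
Ba > Rb: period and group pull opposite ways; the across-period shift dominates (503 vs 403 kJ/mol).
Xe > Ba: both effects reinforce here, so Xe is clearly the higher of the two.
O > Xe: period and group pull opposite ways; the down-group shift dominates (1314 vs 1170 kJ/mol).
Kr > O: period and group pull opposite ways; the across-period shift dominates (1351 vs 1314 kJ/mol).
N > Kr: period and group pull opposite ways; the down-group shift dominates (1402 vs 1351 kJ/mol).
Note the exception: N has a higher first ionization energy than O, contrary to the simple trend — pairing an electron in O's 2p⁴ costs repulsion energy, so O ionizes more easily than half-filled N (2p³).
Tabulated first ionization energy (kJ/mol): N 1402, O 1314, Kr 1351, Rb 403, Xe 1170, Ba 503.
So from lowest to highest: Rb < Ba < Xe < O < Kr < N.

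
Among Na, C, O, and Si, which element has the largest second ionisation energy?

Na

After 1 electron has been removed, what remains? Na⁺ is the bare [Ne] core; C⁺ still has 3 valence electrons; O⁺ still has 5 valence electrons; Si⁺ still has 3 valence electrons.
Core electrons are held far more tightly than valence electrons, so Na tops the IE_2 order.
Valence configurations: C⁺ [He]2s²2p¹, O⁺ [He]2s²2p³, Si⁺ [Ne]3s²3p¹.
The numbers (kJ/mol): Na 4562, C 2353, O 3388, Si 1577.
Overall IE_2 order: Si < C < O < Na.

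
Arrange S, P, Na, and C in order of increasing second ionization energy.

P, S, C, Na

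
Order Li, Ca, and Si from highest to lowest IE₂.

IE_2 is the cost of taking one more electron from the +1 cation: Li⁺ is the bare [He] core; Ca⁺ still has 1 valence electron; Si⁺ still has 3 valence electrons.
Pulling an electron out of a noble-gas core costs far more than removing a remaining valence electron, so Li sits at the high end of IE_2.
Valence configurations: Ca⁺ [Ar]4s¹, Si⁺ [Ne]3s²3p¹.
The numbers (kJ/mol): Li 7298, Ca 1145, Si 1577.
So the second ionization energies run Ca < Si < Li.

Li > Si > Ca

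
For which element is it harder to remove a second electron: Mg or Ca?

Mg

After 1 electron has been removed, what remains? Mg⁺ still has 1 valence electron; Ca⁺ still has 1 valence electron.
All are still removing valence electrons, so compare the +1 ions as you would atoms: IE_2 generally rises across a period (higher Z_eff) and falls down a group (larger shell), subject to the usual subshell exceptions.
Valence configurations: Mg⁺ [Ne]3s¹, Ca⁺ [Ar]4s¹.
Tabulated IE_2 (kJ/mol): Mg 1451, Ca 1145.
So the second ionization energies run Ca < Mg.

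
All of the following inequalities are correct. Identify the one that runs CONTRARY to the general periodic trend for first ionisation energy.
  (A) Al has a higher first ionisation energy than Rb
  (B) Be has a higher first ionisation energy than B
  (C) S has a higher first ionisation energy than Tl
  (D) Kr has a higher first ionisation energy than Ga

The general trend: first ionisation energy increases across a period and decreases down a group.
(A) Al (period 3, group 13) vs Rb (period 5, group 1): the stated order agrees with the simple trend.
(B) Be (period 2, group 2) vs B (period 2, group 13): the stated order contradicts the simple trend.
(C) S (period 3, group 16) vs Tl (period 6, group 13): the stated order agrees with the simple trend.
(D) Kr (period 4, group 18) vs Ga (period 4, group 13): the stated order agrees with the simple trend.
The exception is (B): removing B's lone 2p electron is easier than breaking Be's filled 2s².

(B)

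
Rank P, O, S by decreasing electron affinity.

O is in period 2, group 16; P is in period 3, group 15; S is in period 3, group 16.
Adding an electron releases more energy for atoms nearer the top right (short of the noble gases).
Here both period and group differ, so the two effects have to be weighed against each other.
O > P: relative to P, both the across-period and down-group shifts push O's electron affinity up.
S > O: this pair runs against the simple trend — see the exception note.
Note the exception: S has a higher electron affinity than O, contrary to the simple trend — the compact 2p subshell of O repels the added electron more than S's larger 3p does.
Tabulated electron affinity (kJ/mol): O 141, P 72, S 200.
So from highest to lowest: S > O > P.

S > O > P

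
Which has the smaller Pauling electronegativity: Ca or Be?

Be is in period 2, group 2; Ca is in period 4, group 2.
Atoms toward the upper right of the periodic table pull bonding electrons most strongly.
All are in group 2, so electronegativity increases up the group.
So Ca has the smaller Pauling electronegativity (Ca < Be).

Ca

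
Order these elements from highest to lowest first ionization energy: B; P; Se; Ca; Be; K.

P > Se > Be > B > Ca > K

Be is in period 2, group 2; B is in period 2, group 13; P is in period 3, group 15; K is in period 4, group 1; Ca is in period 4, group 2; Se is in period 4, group 16.
Removing the outermost electron gets harder across a period and easier down a group.
Here both period and group differ, so the two effects have to be weighed against each other.
Ca > K: Ca lies to the right of K in period 4, so the across-period effect alone puts Ca higher.
B > Ca: relative to Ca, both the across-period and down-group shifts push B's first ionization energy up.
Be > B: this pair runs against the simple trend — see the exception note.
Se > Be: period and group pull opposite ways; the across-period shift dominates (941 vs 900 kJ/mol).
P > Se: the two effects oppose for this pair; the down-group effect wins (1012 vs 941 kJ/mol).
Note the exception: Be has a higher first ionization energy than B, contrary to the simple trend — removing B's lone 2p electron is easier than breaking Be's filled 2s².
Approximate values (kJ/mol): Be 900, B 801, P 1012, K 419, Ca 590, Se 941.
So from highest to lowest: P > Se > Be > B > Ca > K.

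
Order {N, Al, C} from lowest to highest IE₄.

C, N, Al

IE_4 is the cost of taking one more electron from the +3 cation: N³⁺ still has 2 valence electrons; Al³⁺ is the bare [Ne] core; C³⁺ still has 1 valence electron.
Pulling an electron out of a noble-gas core costs far more than removing a remaining valence electron, so Al sits at the high end of IE_4.
Valence configurations: N³⁺ [He]2s², C³⁺ [He]2s¹.
Approximate IE_4 values (kJ/mol): N 7475, Al 11577, C 6223.
Hence IE_4: C < N < Al.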